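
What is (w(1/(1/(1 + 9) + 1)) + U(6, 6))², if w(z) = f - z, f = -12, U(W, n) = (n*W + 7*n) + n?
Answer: 611524/121 ≈ 5053.9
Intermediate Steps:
U(W, n) = 8*n + W*n (U(W, n) = (W*n + 7*n) + n = (7*n + W*n) + n = 8*n + W*n)
w(z) = -12 - z
(w(1/(1/(1 + 9) + 1)) + U(6, 6))² = ((-12 - 1/(1/(1 + 9) + 1)) + 6*(8 + 6))² = ((-12 - 1/(1/10 + 1)) + 6*14)² = ((-12 - 1/(⅒ + 1)) + 84)² = ((-12 - 1/11/10) + 84)² = ((-12 - 1*10/11) + 84)² = ((-12 - 10/11) + 84)² = (-142/11 + 84)² = (782/11)² = 611524/121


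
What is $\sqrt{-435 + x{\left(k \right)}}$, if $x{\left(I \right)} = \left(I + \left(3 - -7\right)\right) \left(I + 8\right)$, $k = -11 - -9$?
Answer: $3 i \sqrt{43} \approx 19.672 i$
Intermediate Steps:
$k = -2$ ($k = -11 + 9 = -2$)
$x{\left(I \right)} = \left(8 + I\right) \left(10 + I\right)$ ($x{\left(I \right)} = \left(I + \left(3 + 7\right)\right) \left(8 + I\right) = \left(I + 10\right) \left(8 + I\right) = \left(10 + I\right) \left(8 + I\right) = \left(8 + I\right) \left(10 + I\right)$)
$\sqrt{-435 + x{\left(k \right)}} = \sqrt{-435 + \left(80 + \left(-2\right)^{2} + 18 \left(-2\right)\right)} = \sqrt{-435 + \left(80 + 4 - 36\right)} = \sqrt{-435 + 48} = \sqrt{-387} = 3 i \sqrt{43}$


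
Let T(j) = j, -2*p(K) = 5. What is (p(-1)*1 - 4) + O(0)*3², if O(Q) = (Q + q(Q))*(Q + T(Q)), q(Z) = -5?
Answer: -13/2 ≈ -6.5000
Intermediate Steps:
p(K) = -5/2 (p(K) = -½*5 = -5/2)
O(Q) = 2*Q*(-5 + Q) (O(Q) = (Q - 5)*(Q + Q) = (-5 + Q)*(2*Q) = 2*Q*(-5 + Q))
(p(-1)*1 - 4) + O(0)*3² = (-5/2*1 - 4) + (2*0*(-5 + 0))*3² = (-5/2 - 4) + (2*0*(-5))*9 = -13/2 + 0*9 = -13/2 + 0 = -13/2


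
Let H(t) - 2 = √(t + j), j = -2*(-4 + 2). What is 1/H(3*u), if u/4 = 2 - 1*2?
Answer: ¼ ≈ 0.25000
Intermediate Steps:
u = 0 (u = 4*(2 - 1*2) = 4*(2 - 2) = 4*0 = 0)
j = 4 (j = -2*(-2) = 4)
H(t) = 2 + √(4 + t) (H(t) = 2 + √(t + 4) = 2 + √(4 + t))
1/H(3*u) = 1/(2 + √(4 + 3*0)) = 1/(2 + √(4 + 0)) = 1/(2 + √4) = 1/(2 + 2) = 1/4 = ¼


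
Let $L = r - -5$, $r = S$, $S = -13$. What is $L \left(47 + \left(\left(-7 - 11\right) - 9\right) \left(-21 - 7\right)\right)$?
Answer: $-6424$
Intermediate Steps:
$r = -13$
$L = -8$ ($L = -13 - -5 = -13 + 5 = -8$)
$L \left(47 + \left(\left(-7 - 11\right) - 9\right) \left(-21 - 7\right)\right) = - 8 \left(47 + \left(\left(-7 - 11\right) - 9\right) \left(-21 - 7\right)\right) = - 8 \left(47 + \left(-18 - 9\right) \left(-28\right)\right) = - 8 \left(47 - -756\right) = - 8 \left(47 + 756\right) = \left(-8\right) 803 = -6424$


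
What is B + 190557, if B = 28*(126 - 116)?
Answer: 190837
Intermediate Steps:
B = 280 (B = 28*10 = 280)
B + 190557 = 280 + 190557 = 190837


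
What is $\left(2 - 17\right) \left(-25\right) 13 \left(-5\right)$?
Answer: $-24375$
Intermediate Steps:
$\left(2 - 17\right) \left(-25\right) 13 \left(-5\right) = \left(2 - 17\right) \left(-25\right) \left(-65\right) = \left(-15\right) \left(-25\right) \left(-65\right) = 375 \left(-65\right) = -24375$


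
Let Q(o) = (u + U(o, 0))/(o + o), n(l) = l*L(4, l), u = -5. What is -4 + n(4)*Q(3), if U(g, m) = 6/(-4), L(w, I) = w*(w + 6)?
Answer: -532/3 ≈ -177.33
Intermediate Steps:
L(w, I) = w*(6 + w)
U(g, m) = -3/2 (U(g, m) = 6*(-¼) = -3/2)
n(l) = 40*l (n(l) = l*(4*(6 + 4)) = l*(4*10) = l*40 = 40*l)
Q(o) = -13/(4*o) (Q(o) = (-5 - 3/2)/(o + o) = -13*1/(2*o)/2 = -13/(4*o))
-4 + n(4)*Q(3) = -4 + (40*4)*(-13/4/3) = -4 + 160*(-13/4*⅓) = -4 + 160*(-13/12) = -4 - 520/3 = -532/3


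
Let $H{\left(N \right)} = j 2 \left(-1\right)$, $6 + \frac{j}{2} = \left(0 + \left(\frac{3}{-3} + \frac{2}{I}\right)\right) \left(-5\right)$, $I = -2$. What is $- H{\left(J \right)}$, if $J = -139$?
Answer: $16$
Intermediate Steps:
$j = 8$ ($j = -12 + 2 \left(0 + \left(\frac{3}{-3} + \frac{2}{-2}\right)\right) \left(-5\right) = -12 + 2 \left(0 + \left(3 \left(- \frac{1}{3}\right) + 2 \left(- \frac{1}{2}\right)\right)\right) \left(-5\right) = -12 + 2 \left(0 - 2\right) \left(-5\right) = -12 + 2 \left(\left(-2\right) \left(-5\right)\right) = -12 + 2 \cdot 10 = -12 + 20 = 8$)
$H{\left(N \right)} = -16$ ($H{\left(N \right)} = 8 \cdot 2 \left(-1\right) = 16 \left(-1\right) = -16$)
$- H{\left(J \right)} = \left(-1\right) \left(-16\right) = 16$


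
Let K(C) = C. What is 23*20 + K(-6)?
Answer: 454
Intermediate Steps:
23*20 + K(-6) = 23*20 - 6 = 460 - 6 = 454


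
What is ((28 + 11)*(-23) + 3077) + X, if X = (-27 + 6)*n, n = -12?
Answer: 2432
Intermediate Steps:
X = 252 (X = (-27 + 6)*(-12) = -21*(-12) = 252)
((28 + 11)*(-23) + 3077) + X = ((28 + 11)*(-23) + 3077) + 252 = (39*(-23) + 3077) + 252 = (-897 + 3077) + 252 = 2180 + 252 = 2432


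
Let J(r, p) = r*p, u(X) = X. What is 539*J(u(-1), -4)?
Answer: 2156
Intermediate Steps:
J(r, p) = p*r
539*J(u(-1), -4) = 539*(-4*(-1)) = 539*4 = 2156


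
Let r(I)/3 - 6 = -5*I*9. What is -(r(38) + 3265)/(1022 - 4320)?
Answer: -1847/3298 ≈ -0.56004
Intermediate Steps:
r(I) = 18 - 135*I (r(I) = 18 + 3*(-5*I*9) = 18 + 3*(-45*I) = 18 - 135*I)
-(r(38) + 3265)/(1022 - 4320) = -((18 - 135*38) + 3265)/(1022 - 4320) = -((18 - 5130) + 3265)/(-3298) = -(-5112 + 3265)*(-1)/3298 = -(-1847)*(-1)/3298 = -1*1847/3298 = -1847/3298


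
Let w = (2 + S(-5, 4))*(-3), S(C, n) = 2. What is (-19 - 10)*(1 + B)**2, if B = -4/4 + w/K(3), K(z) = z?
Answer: -464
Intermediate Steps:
w = -12 (w = (2 + 2)*(-3) = 4*(-3) = -12)
B = -5 (B = -4/4 - 12/3 = -4*1/4 - 12*1/3 = -1 - 4 = -5)
(-19 - 10)*(1 + B)**2 = (-19 - 10)*(1 - 5)**2 = -29*(-4)**2 = -29*16 = -464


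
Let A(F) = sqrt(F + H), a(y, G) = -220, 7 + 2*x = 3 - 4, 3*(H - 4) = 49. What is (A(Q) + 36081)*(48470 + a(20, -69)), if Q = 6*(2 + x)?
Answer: 1740908250 + 241250*sqrt(3)/3 ≈ 1.7410e+9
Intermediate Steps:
H = 61/3 (H = 4 + (1/3)*49 = 4 + 49/3 = 61/3 ≈ 20.333)
x = -4 (x = -7/2 + (3 - 4)/2 = -7/2 + (1/2)*(-1) = -7/2 - 1/2 = -4)
Q = -12 (Q = 6*(2 - 4) = 6*(-2) = -12)
A(F) = sqrt(61/3 + F) (A(F) = sqrt(F + 61/3) = sqrt(61/3 + F))
(A(Q) + 36081)*(48470 + a(20, -69)) = (sqrt(183 + 9*(-12))/3 + 36081)*(48470 - 220) = (sqrt(183 - 108)/3 + 36081)*48250 = (sqrt(75)/3 + 36081)*48250 = ((5*sqrt(3))/3 + 36081)*48250 = (5*sqrt(3)/3 + 36081)*48250 = (36081 + 5*sqrt(3)/3)*48250 = 1740908250 + 241250*sqrt(3)/3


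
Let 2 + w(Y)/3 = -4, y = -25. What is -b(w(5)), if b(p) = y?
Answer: 25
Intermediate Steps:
w(Y) = -18 (w(Y) = -6 + 3*(-4) = -6 - 12 = -18)
b(p) = -25
-b(w(5)) = -1*(-25) = 25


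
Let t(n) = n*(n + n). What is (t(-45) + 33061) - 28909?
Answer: 8202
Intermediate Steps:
t(n) = 2*n² (t(n) = n*(2*n) = 2*n²)
(t(-45) + 33061) - 28909 = (2*(-45)² + 33061) - 28909 = (2*2025 + 33061) - 28909 = (4050 + 33061) - 28909 = 37111 - 28909 = 8202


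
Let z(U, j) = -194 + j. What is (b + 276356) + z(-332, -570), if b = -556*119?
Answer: 209428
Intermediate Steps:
b = -66164
(b + 276356) + z(-332, -570) = (-66164 + 276356) + (-194 - 570) = 210192 - 764 = 209428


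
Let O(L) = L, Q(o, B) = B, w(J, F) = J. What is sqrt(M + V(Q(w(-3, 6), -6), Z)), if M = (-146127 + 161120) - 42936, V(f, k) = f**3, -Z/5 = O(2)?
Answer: I*sqrt(28159) ≈ 167.81*I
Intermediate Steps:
Z = -10 (Z = -5*2 = -10)
M = -27943 (M = 14993 - 42936 = -27943)
sqrt(M + V(Q(w(-3, 6), -6), Z)) = sqrt(-27943 + (-6)**3) = sqrt(-27943 - 216) = sqrt(-28159) = I*sqrt(28159)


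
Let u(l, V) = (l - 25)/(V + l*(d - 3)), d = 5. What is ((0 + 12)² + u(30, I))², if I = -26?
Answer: 24019801/1156 ≈ 20778.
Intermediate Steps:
u(l, V) = (-25 + l)/(V + 2*l) (u(l, V) = (l - 25)/(V + l*(5 - 3)) = (-25 + l)/(V + l*2) = (-25 + l)/(V + 2*l))
((0 + 12)² + u(30, I))² = ((0 + 12)² + (-25 + 30)/(-26 + 2*30))² = (12² + 5/(-26 + 60))² = (144 + 5/34)² = (4901/34)² = 24019801/1156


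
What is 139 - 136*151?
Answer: -20397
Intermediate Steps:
139 - 136*151 = 139 - 20536 = -20397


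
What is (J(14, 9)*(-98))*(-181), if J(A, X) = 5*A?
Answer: 1241660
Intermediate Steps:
(J(14, 9)*(-98))*(-181) = ((5*14)*(-98))*(-181) = (70*(-98))*(-181) = -6860*(-181) = 1241660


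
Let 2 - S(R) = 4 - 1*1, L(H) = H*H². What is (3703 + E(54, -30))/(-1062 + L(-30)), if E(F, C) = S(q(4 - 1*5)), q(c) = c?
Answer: -617/4677 ≈ -0.13192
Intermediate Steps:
L(H) = H³
S(R) = -1 (S(R) = 2 - (4 - 1*1) = 2 - (4 - 1) = 2 - 1*3 = 2 - 3 = -1)
E(F, C) = -1
(3703 + E(54, -30))/(-1062 + L(-30)) = (3703 - 1)/(-1062 + (-30)³) = 3702/(-1062 - 27000) = 3702/(-28062) = 3702*(-1/28062) = -617/4677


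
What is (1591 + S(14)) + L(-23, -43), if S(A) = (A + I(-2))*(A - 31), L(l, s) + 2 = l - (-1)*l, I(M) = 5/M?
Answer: 2695/2 ≈ 1347.5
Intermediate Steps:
L(l, s) = -2 + 2*l (L(l, s) = -2 + (l - (-1)*l) = -2 + (l + l) = -2 + 2*l)
S(A) = (-31 + A)*(-5/2 + A) (S(A) = (A + 5/(-2))*(A - 31) = (A + 5*(-½))*(-31 + A) = (A - 5/2)*(-31 + A) = (-5/2 + A)*(-31 + A) = (-31 + A)*(-5/2 + A))
(1591 + S(14)) + L(-23, -43) = (1591 + (155/2 + 14² - 67/2*14)) + (-2 + 2*(-23)) = (1591 + (155/2 + 196 - 469)) + (-2 - 46) = (1591 - 391/2) - 48 = 2791/2 - 48 = 2695/2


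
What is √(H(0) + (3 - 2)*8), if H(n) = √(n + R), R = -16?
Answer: 2*√(2 + I) ≈ 2.9107 + 0.68712*I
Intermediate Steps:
H(n) = √(-16 + n) (H(n) = √(n - 16) = √(-16 + n))
√(H(0) + (3 - 2)*8) = √(√(-16 + 0) + (3 - 2)*8) = √(√(-16) + 1*8) = √(4*I + 8) = √(8 + 4*I)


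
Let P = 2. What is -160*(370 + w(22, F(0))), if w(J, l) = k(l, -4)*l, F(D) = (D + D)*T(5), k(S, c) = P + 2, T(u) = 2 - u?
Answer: -59200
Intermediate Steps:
k(S, c) = 4 (k(S, c) = 2 + 2 = 4)
F(D) = -6*D (F(D) = (D + D)*(2 - 1*5) = (2*D)*(2 - 5) = (2*D)*(-3) = -6*D)
w(J, l) = 4*l
-160*(370 + w(22, F(0))) = -160*(370 + 4*(-6*0)) = -160*(370 + 4*0) = -160*(370 + 0) = -160*370 = -59200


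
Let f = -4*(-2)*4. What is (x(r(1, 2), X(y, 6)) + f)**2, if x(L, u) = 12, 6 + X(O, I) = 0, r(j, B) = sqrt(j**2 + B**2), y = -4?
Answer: 1936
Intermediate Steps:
r(j, B) = sqrt(B**2 + j**2)
X(O, I) = -6 (X(O, I) = -6 + 0 = -6)
f = 32 (f = 8*4 = 32)
(x(r(1, 2), X(y, 6)) + f)**2 = (12 + 32)**2 = 44**2 = 1936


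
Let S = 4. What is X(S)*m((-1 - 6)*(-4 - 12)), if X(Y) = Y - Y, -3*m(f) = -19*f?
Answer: 0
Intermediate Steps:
m(f) = 19*f/3 (m(f) = -(-19)*f/3 = 19*f/3)
X(Y) = 0
X(S)*m((-1 - 6)*(-4 - 12)) = 0*(19*((-1 - 6)*(-4 - 12))/3) = 0*(19*(-7*(-16))/3) = 0*((19/3)*112) = 0*(2128/3) = 0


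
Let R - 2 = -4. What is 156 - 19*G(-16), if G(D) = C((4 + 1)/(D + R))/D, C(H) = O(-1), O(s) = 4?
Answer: 643/4 ≈ 160.75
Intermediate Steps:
R = -2 (R = 2 - 4 = -2)
C(H) = 4
G(D) = 4/D
156 - 19*G(-16) = 156 - 76/(-16) = 156 - 76*(-1)/16 = 156 - 19*(-1/4) = 156 + 19/4 = 643/4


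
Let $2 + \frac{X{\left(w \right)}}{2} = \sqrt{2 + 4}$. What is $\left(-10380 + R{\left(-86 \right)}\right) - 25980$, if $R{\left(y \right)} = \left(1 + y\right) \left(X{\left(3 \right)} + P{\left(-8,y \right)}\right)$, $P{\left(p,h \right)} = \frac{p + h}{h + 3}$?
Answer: $- \frac{2997650}{83} - 170 \sqrt{6} \approx -36533.0$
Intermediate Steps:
$P{\left(p,h \right)} = \frac{h + p}{3 + h}$
$X{\left(w \right)} = -4 + 2 \sqrt{6}$ ($X{\left(w \right)} = -4 + 2 \sqrt{2 + 4} = -4 + 2 \sqrt{6}$)
$R{\left(y \right)} = \left(1 + y\right) \left(-4 + 2 \sqrt{6} + \frac{-8 + y}{3 + y}\right)$ ($R{\left(y \right)} = \left(1 + y\right) \left(\left(-4 + 2 \sqrt{6}\right) + \frac{y - 8}{3 + y}\right) = \left(1 + y\right) \left(\left(-4 + 2 \sqrt{6}\right) + \frac{-8 + y}{3 + y}\right) = \left(1 + y\right) \left(-4 + 2 \sqrt{6} + \frac{-8 + y}{3 + y}\right)$)
$\left(-10380 + R{\left(-86 \right)}\right) - 25980 = \left(-10380 + \frac{-8 - 86 - 86 \left(-8 - 86\right) + 2 \left(3 - 86\right) \left(-2 + \sqrt{6} - - 86 \left(2 - \sqrt{6}\right)\right)}{3 - 86}\right) - 25980 = \left(-10380 + \frac{-8 - 86 - -8084 + 2 \left(-83\right) \left(-2 + \sqrt{6} + \left(172 - 86 \sqrt{6}\right)\right)}{-83}\right) - 25980 = \left(-10380 - \frac{-8 - 86 + 8084 + 2 \left(-83\right) \left(170 - 85 \sqrt{6}\right)}{83}\right) - 25980 = \left(-10380 - \frac{-8 - 86 + 8084 - \left(28220 - 14110 \sqrt{6}\right)}{83}\right) - 25980 = \left(-10380 - \frac{-20230 + 14110 \sqrt{6}}{83}\right) - 25980 = \left(-10380 + \left(\frac{20230}{83} - 170 \sqrt{6}\right)\right) - 25980 = \left(- \frac{841310}{83} - 170 \sqrt{6}\right) - 25980 = - \frac{2997650}{83} - 170 \sqrt{6}$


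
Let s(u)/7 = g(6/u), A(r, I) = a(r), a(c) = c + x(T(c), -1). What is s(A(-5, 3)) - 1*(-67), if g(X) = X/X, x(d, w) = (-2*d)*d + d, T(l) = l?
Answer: 74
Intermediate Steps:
x(d, w) = d - 2*d² (x(d, w) = -2*d² + d = d - 2*d²)
g(X) = 1
a(c) = c + c*(1 - 2*c)
A(r, I) = 2*r*(1 - r)
s(u) = 7 (s(u) = 7*1 = 7)
s(A(-5, 3)) - 1*(-67) = 7 - 1*(-67) = 7 + 67 = 74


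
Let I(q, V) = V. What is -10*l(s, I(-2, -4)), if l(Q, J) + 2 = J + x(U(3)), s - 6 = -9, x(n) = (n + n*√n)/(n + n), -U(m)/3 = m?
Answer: 55 - 15*I ≈ 55.0 - 15.0*I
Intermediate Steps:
U(m) = -3*m
x(n) = (n + n^(3/2))/(2*n) (x(n) = (n + n^(3/2))/((2*n)) = (n + n^(3/2))*(1/(2*n)) = (n + n^(3/2))/(2*n))
s = -3 (s = 6 - 9 = -3)
l(Q, J) = -3/2 + J + 3*I/2 (l(Q, J) = -2 + (J + (½ + √(-3*3)/2)) = -2 + (J + (½ + √(-9)/2)) = -2 + (J + (½ + (3*I)/2)) = -2 + (J + (½ + 3*I/2)) = -2 + (½ + J + 3*I/2) = -3/2 + J + 3*I/2)
-10*l(s, I(-2, -4)) = -10*(-3/2 - 4 + 3*I/2) = -10*(-11/2 + 3*I/2) = 55 - 15*I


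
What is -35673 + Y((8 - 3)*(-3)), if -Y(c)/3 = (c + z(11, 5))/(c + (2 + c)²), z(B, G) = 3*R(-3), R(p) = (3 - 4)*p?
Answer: -2746812/77 ≈ -35673.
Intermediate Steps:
R(p) = -p
z(B, G) = 9 (z(B, G) = 3*(-1*(-3)) = 3*3 = 9)
Y(c) = -3*(9 + c)/(c + (2 + c)²) (Y(c) = -3*(c + 9)/(c + (2 + c)²) = -3*(9 + c)/(c + (2 + c)²))
-35673 + Y((8 - 3)*(-3)) = -35673 + 3*(-9 - (8 - 3)*(-3))/((8 - 3)*(-3) + (2 + (8 - 3)*(-3))²) = -35673 + 3*(-9 - 5*(-3))/(5*(-3) + (2 + 5*(-3))²) = -35673 + 3*(-9 - 1*(-15))/(-15 + (2 - 15)²) = -35673 + 3*(-9 + 15)/(-15 + (-13)²) = -35673 + 3*6/(-15 + 169) = -35673 + 3*6/154 = -35673 + 3*(1/154)*6 = -35673 + 9/77 = -2746812/77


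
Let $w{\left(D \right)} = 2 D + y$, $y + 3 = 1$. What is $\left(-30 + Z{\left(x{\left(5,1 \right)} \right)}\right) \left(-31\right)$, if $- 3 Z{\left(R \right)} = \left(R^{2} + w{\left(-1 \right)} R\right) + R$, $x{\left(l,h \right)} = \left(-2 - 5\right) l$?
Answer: $\frac{44020}{3} \approx 14673.0$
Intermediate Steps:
$y = -2$ ($y = -3 + 1 = -2$)
$w{\left(D \right)} = -2 + 2 D$ ($w{\left(D \right)} = 2 D - 2 = -2 + 2 D$)
$x{\left(l,h \right)} = - 7 l$
$Z{\left(R \right)} = R - \frac{R^{2}}{3}$ ($Z{\left(R \right)} = - \frac{\left(R^{2} + \left(-2 + 2 \left(-1\right)\right) R\right) + R}{3} = - \frac{\left(R^{2} + \left(-2 - 2\right) R\right) + R}{3} = - \frac{\left(R^{2} - 4 R\right) + R}{3} = - \frac{R^{2} - 3 R}{3} = R - \frac{R^{2}}{3}$)
$\left(-30 + Z{\left(x{\left(5,1 \right)} \right)}\right) \left(-31\right) = \left(-30 + \frac{\left(-7\right) 5 \left(3 - \left(-7\right) 5\right)}{3}\right) \left(-31\right) = \left(-30 + \frac{1}{3} \left(-35\right) \left(3 - -35\right)\right) \left(-31\right) = \left(-30 + \frac{1}{3} \left(-35\right) \left(3 + 35\right)\right) \left(-31\right) = \left(-30 + \frac{1}{3} \left(-35\right) 38\right) \left(-31\right) = \left(-30 - \frac{1330}{3}\right) \left(-31\right) = \left(- \frac{1420}{3}\right) \left(-31\right) = \frac{44020}{3}$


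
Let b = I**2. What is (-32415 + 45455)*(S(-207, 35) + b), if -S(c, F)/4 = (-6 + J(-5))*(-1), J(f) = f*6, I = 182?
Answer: 430059200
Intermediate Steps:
J(f) = 6*f
S(c, F) = -144 (S(c, F) = -4*(-6 + 6*(-5))*(-1) = -4*(-6 - 30)*(-1) = -(-144)*(-1) = -4*36 = -144)
b = 33124 (b = 182**2 = 33124)
(-32415 + 45455)*(S(-207, 35) + b) = (-32415 + 45455)*(-144 + 33124) = 13040*32980 = 430059200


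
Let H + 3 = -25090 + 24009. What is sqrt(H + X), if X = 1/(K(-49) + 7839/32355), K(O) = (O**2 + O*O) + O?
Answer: I*sqrt(316524178676860154)/17087906 ≈ 32.924*I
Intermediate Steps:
H = -1084 (H = -3 + (-25090 + 24009) = -3 - 1081 = -1084)
K(O) = O + 2*O**2 (K(O) = (O**2 + O**2) + O = 2*O**2 + O = O + 2*O**2)
X = 3595/17087906 (X = 1/(-49*(1 + 2*(-49)) + 7839/32355) = 1/(-49*(1 - 98) + 7839*(1/32355)) = 1/(-49*(-97) + 871/3595) = 1/(4753 + 871/3595) = 1/(17087906/3595) = 3595/17087906 ≈ 0.00021038)
sqrt(H + X) = sqrt(-1084 + 3595/17087906) = sqrt(-18523286509/17087906) = I*sqrt(316524178676860154)/17087906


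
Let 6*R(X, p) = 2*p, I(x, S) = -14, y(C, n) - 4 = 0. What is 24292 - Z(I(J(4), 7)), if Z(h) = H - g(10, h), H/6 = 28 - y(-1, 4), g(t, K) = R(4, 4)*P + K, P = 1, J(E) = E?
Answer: 72406/3 ≈ 24135.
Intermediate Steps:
y(C, n) = 4 (y(C, n) = 4 + 0 = 4)
R(X, p) = p/3 (R(X, p) = (2*p)/6 = p/3)
g(t, K) = 4/3 + K (g(t, K) = ((⅓)*4)*1 + K = (4/3)*1 + K = 4/3 + K)
H = 144 (H = 6*(28 - 1*4) = 6*(28 - 4) = 6*24 = 144)
Z(h) = 428/3 - h (Z(h) = 144 - (4/3 + h) = 144 + (-4/3 - h) = 428/3 - h)
24292 - Z(I(J(4), 7)) = 24292 - (428/3 - 1*(-14)) = 24292 - (428/3 + 14) = 24292 - 1*470/3 = 24292 - 470/3 = 72406/3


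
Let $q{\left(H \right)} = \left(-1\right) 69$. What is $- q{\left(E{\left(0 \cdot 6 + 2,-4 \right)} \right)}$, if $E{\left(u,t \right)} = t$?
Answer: $69$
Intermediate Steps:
$q{\left(H \right)} = -69$
$- q{\left(E{\left(0 \cdot 6 + 2,-4 \right)} \right)} = \left(-1\right) \left(-69\right) = 69$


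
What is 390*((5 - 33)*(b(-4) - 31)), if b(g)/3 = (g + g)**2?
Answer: -1758120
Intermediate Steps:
b(g) = 12*g**2 (b(g) = 3*(g + g)**2 = 3*(2*g)**2 = 3*(4*g**2) = 12*g**2)
390*((5 - 33)*(b(-4) - 31)) = 390*((5 - 33)*(12*(-4)**2 - 31)) = 390*(-28*(12*16 - 31)) = 390*(-28*(192 - 31)) = 390*(-28*161) = 390*(-4508) = -1758120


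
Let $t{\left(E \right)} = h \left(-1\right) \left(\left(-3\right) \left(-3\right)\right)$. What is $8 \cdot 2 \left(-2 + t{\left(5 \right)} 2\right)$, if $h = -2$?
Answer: $544$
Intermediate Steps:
$t{\left(E \right)} = 18$ ($t{\left(E \right)} = \left(-2\right) \left(-1\right) \left(\left(-3\right) \left(-3\right)\right) = 2 \cdot 9 = 18$)
$8 \cdot 2 \left(-2 + t{\left(5 \right)} 2\right) = 8 \cdot 2 \left(-2 + 18 \cdot 2\right) = 16 \left(-2 + 36\right) = 16 \cdot 34 = 544$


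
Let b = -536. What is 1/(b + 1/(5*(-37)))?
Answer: -185/99161 ≈ -0.0018657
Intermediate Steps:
1/(b + 1/(5*(-37))) = 1/(-536 + 1/(5*(-37))) = 1/(-536 + 1/(-185)) = 1/(-536 - 1/185) = 1/(-99161/185) = -185/99161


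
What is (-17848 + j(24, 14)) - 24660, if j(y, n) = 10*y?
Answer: -42268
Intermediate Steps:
(-17848 + j(24, 14)) - 24660 = (-17848 + 10*24) - 24660 = (-17848 + 240) - 24660 = -17608 - 24660 = -42268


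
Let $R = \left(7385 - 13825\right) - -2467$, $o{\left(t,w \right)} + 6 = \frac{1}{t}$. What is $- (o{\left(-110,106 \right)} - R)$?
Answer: $- \frac{436369}{110} \approx -3967.0$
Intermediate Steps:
$o{\left(t,w \right)} = -6 + \frac{1}{t}$
$R = -3973$ ($R = -6440 + \left(-457 + 2924\right) = -6440 + 2467 = -3973$)
$- (o{\left(-110,106 \right)} - R) = - (\left(-6 + \frac{1}{-110}\right) - -3973) = - (\left(-6 - \frac{1}{110}\right) + 3973) = - (- \frac{661}{110} + 3973) = \left(-1\right) \frac{436369}{110} = - \frac{436369}{110}$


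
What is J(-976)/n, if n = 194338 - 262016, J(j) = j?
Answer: 488/33839 ≈ 0.014421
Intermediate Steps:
n = -67678
J(-976)/n = -976/(-67678) = -976*(-1/67678) = 488/33839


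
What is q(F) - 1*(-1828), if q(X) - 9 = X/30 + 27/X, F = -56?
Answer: 1541107/840 ≈ 1834.7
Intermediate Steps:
q(X) = 9 + 27/X + X/30 (q(X) = 9 + (X/30 + 27/X) = 9 + (27/X + X/30) = 9 + 27/X + X/30)
q(F) - 1*(-1828) = (9 + 27/(-56) + (1/30)*(-56)) - 1*(-1828) = (9 + 27*(-1/56) - 28/15) + 1828 = (9 - 27/56 - 28/15) + 1828 = 5587/840 + 1828 = 1541107/840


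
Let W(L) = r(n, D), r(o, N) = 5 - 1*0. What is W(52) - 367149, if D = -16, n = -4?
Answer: -367144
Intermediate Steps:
r(o, N) = 5 (r(o, N) = 5 + 0 = 5)
W(L) = 5
W(52) - 367149 = 5 - 367149 = -367144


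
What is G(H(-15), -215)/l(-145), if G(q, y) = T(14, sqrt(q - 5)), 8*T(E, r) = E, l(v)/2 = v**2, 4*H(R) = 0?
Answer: 7/168200 ≈ 4.1617e-5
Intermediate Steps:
H(R) = 0 (H(R) = (1/4)*0 = 0)
l(v) = 2*v**2
T(E, r) = E/8
G(q, y) = 7/4 (G(q, y) = (1/8)*14 = 7/4)
G(H(-15), -215)/l(-145) = 7/(4*((2*(-145)**2))) = 7/(4*((2*21025))) = (7/4)/42050 = (7/4)*(1/42050) = 7/168200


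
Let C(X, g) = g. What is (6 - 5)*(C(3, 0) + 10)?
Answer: 10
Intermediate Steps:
(6 - 5)*(C(3, 0) + 10) = (6 - 5)*(0 + 10) = 1*10 = 10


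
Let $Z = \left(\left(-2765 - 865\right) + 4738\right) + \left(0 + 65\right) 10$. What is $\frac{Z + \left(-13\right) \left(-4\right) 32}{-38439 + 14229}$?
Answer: $- \frac{1711}{12105} \approx -0.14135$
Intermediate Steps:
$Z = 1758$ ($Z = \left(-3630 + 4738\right) + 65 \cdot 10 = 1108 + 650 = 1758$)
$\frac{Z + \left(-13\right) \left(-4\right) 32}{-38439 + 14229} = \frac{1758 + \left(-13\right) \left(-4\right) 32}{-38439 + 14229} = \frac{1758 + 52 \cdot 32}{-24210} = \left(1758 + 1664\right) \left(- \frac{1}{24210}\right) = 3422 \left(- \frac{1}{24210}\right) = - \frac{1711}{12105}$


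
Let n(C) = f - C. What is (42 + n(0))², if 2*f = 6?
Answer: 2025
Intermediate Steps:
f = 3 (f = (½)*6 = 3)
n(C) = 3 - C
(42 + n(0))² = (42 + (3 - 1*0))² = (42 + (3 + 0))² = (42 + 3)² = 45² = 2025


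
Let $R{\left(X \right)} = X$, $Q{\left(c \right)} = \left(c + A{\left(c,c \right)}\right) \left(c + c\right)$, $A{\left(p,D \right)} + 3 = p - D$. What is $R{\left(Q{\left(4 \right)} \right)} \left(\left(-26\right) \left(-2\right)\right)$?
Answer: $416$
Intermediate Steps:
$A{\left(p,D \right)} = -3 + p - D$ ($A{\left(p,D \right)} = -3 - \left(D - p\right) = -3 + p - D$)
$Q{\left(c \right)} = 2 c \left(-3 + c\right)$ ($Q{\left(c \right)} = \left(c - 3\right) \left(c + c\right) = \left(c - 3\right) 2 c = \left(-3 + c\right) 2 c = 2 c \left(-3 + c\right)$)
$R{\left(Q{\left(4 \right)} \right)} \left(\left(-26\right) \left(-2\right)\right) = 2 \cdot 4 \left(-3 + 4\right) \left(\left(-26\right) \left(-2\right)\right) = 2 \cdot 4 \cdot 1 \cdot 52 = 8 \cdot 52 = 416$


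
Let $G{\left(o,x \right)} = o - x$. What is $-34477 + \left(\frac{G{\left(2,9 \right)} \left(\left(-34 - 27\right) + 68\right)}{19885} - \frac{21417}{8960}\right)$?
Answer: $- \frac{1228635923057}{35633920} \approx -34479.0$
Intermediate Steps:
$-34477 + \left(\frac{G{\left(2,9 \right)} \left(\left(-34 - 27\right) + 68\right)}{19885} - \frac{21417}{8960}\right) = -34477 - \left(\frac{21417}{8960} - \frac{\left(2 - 9\right) \left(\left(-34 - 27\right) + 68\right)}{19885}\right) = -34477 - \left(\frac{21417}{8960} - \left(2 - 9\right) \left(-61 + 68\right) \frac{1}{19885}\right) = -34477 - \left(\frac{21417}{8960} - \left(-7\right) 7 \cdot \frac{1}{19885}\right) = -34477 - \frac{85263217}{35633920} = - \frac{1228635923057}{35633920}$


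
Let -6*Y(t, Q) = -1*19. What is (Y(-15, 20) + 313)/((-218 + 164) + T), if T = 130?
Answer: 1897/456 ≈ 4.1601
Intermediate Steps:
Y(t, Q) = 19/6 (Y(t, Q) = -(-1)*19/6 = -1/6*(-19) = 19/6)
(Y(-15, 20) + 313)/((-218 + 164) + T) = (19/6 + 313)/((-218 + 164) + 130) = 1897/(6*(-54 + 130)) = (1897/6)/76 = (1897/6)*(1/76) = 1897/456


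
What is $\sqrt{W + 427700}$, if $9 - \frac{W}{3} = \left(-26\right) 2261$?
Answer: $\sqrt{604085} \approx 777.23$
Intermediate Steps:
$W = 176385$ ($W = 27 - 3 \left(\left(-26\right) 2261\right) = 27 - -176358 = 27 + 176358 = 176385$)
$\sqrt{W + 427700} = \sqrt{176385 + 427700} = \sqrt{604085}$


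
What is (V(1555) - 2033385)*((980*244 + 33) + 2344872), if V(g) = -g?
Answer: -5258335833500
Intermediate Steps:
(V(1555) - 2033385)*((980*244 + 33) + 2344872) = (-1*1555 - 2033385)*((980*244 + 33) + 2344872) = (-1555 - 2033385)*((239120 + 33) + 2344872) = -2034940*(239153 + 2344872) = -2034940*2584025 = -5258335833500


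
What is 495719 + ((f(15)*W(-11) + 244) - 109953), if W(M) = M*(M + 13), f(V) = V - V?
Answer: 386010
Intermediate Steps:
f(V) = 0
W(M) = M*(13 + M)
495719 + ((f(15)*W(-11) + 244) - 109953) = 495719 + ((0*(-11*(13 - 11)) + 244) - 109953) = 495719 + ((0*(-11*2) + 244) - 109953) = 495719 + ((0*(-22) + 244) - 109953) = 495719 + ((0 + 244) - 109953) = 495719 + (244 - 109953) = 495719 - 109709 = 386010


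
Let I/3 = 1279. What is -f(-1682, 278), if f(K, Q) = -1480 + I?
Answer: -2357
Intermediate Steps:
I = 3837 (I = 3*1279 = 3837)
f(K, Q) = 2357 (f(K, Q) = -1480 + 3837 = 2357)
-f(-1682, 278) = -1*2357 = -2357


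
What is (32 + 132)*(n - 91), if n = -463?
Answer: -90856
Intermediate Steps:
(32 + 132)*(n - 91) = (32 + 132)*(-463 - 91) = 164*(-554) = -90856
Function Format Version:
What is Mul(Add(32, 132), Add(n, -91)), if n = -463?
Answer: -90856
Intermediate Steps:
Mul(Add(32, 132), Add(n, -91)) = Mul(Add(32, 132), Add(-463, -91)) = Mul(164, -554) = -90856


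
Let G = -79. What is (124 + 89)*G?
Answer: -16827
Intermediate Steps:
(124 + 89)*G = (124 + 89)*(-79) = 213*(-79) = -16827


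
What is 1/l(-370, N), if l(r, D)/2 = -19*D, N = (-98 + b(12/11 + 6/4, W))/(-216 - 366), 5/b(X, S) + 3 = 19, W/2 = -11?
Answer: -1552/9899 ≈ -0.15678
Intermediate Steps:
W = -22 (W = 2*(-11) = -22)
b(X, S) = 5/16 (b(X, S) = 5/(-3 + 19) = 5/16)
N = 521/3104 (N = (-98 + 5/16)/(-216 - 366) = -1563/16/(-582) = -1563/16*(-1/582) = 521/3104 ≈ 0.16785)
l(r, D) = -38*D (l(r, D) = 2*(-19*D) = -38*D)
1/l(-370, N) = 1/(-38*521/3104) = 1/(-9899/1552) = -1552/9899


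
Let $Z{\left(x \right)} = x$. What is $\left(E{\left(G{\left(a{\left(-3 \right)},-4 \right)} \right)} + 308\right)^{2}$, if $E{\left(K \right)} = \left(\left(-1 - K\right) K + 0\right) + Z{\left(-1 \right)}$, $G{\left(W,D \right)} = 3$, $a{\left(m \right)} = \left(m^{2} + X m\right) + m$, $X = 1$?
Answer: $87025$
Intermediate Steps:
$a{\left(m \right)} = m^{2} + 2 m$ ($a{\left(m \right)} = \left(m^{2} + 1 m\right) + m = \left(m^{2} + m\right) + m = \left(m + m^{2}\right) + m = m^{2} + 2 m$)
$E{\left(K \right)} = -1 + K \left(-1 - K\right)$ ($E{\left(K \right)} = \left(\left(-1 - K\right) K + 0\right) - 1 = \left(K \left(-1 - K\right) + 0\right) - 1 = K \left(-1 - K\right) - 1 = -1 + K \left(-1 - K\right)$)
$\left(E{\left(G{\left(a{\left(-3 \right)},-4 \right)} \right)} + 308\right)^{2} = \left(\left(-1 - 3 - 3^{2}\right) + 308\right)^{2} = \left(\left(-1 - 3 - 9\right) + 308\right)^{2} = \left(-13 + 308\right)^{2} = 295^{2} = 87025$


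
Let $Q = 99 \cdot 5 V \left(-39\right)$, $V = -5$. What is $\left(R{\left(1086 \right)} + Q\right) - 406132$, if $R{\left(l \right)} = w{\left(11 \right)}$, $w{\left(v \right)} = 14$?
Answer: $-309593$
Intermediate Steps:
$R{\left(l \right)} = 14$
$Q = 96525$ ($Q = 99 \cdot 5 \left(-5\right) \left(-39\right) = 99 \left(-25\right) \left(-39\right) = \left(-2475\right) \left(-39\right) = 96525$)
$\left(R{\left(1086 \right)} + Q\right) - 406132 = \left(14 + 96525\right) - 406132 = 96539 - 406132 = -309593$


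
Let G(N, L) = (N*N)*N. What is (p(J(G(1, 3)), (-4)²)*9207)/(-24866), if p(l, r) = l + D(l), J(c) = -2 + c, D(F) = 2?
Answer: -9207/24866 ≈ -0.37026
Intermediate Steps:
G(N, L) = N³ (G(N, L) = N²*N = N³)
p(l, r) = 2 + l (p(l, r) = l + 2 = 2 + l)
(p(J(G(1, 3)), (-4)²)*9207)/(-24866) = ((2 + (-2 + 1³))*9207)/(-24866) = ((2 + (-2 + 1))*9207)*(-1/24866) = ((2 - 1)*9207)*(-1/24866) = (1*9207)*(-1/24866) = 9207*(-1/24866) = -9207/24866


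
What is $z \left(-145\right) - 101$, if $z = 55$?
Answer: $-8076$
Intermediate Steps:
$z \left(-145\right) - 101 = 55 \left(-145\right) - 101 = -7975 - 101 = -8076$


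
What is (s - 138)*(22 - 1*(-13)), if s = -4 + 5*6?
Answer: -3920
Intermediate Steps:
s = 26 (s = -4 + 30 = 26)
(s - 138)*(22 - 1*(-13)) = (26 - 138)*(22 - 1*(-13)) = -112*(22 + 13) = -112*35 = -3920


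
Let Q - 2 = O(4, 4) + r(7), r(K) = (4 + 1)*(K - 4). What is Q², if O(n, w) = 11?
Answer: 784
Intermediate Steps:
r(K) = -20 + 5*K (r(K) = 5*(-4 + K) = -20 + 5*K)
Q = 28 (Q = 2 + (11 + (-20 + 5*7)) = 2 + (11 + (-20 + 35)) = 2 + (11 + 15) = 2 + 26 = 28)
Q² = 28² = 784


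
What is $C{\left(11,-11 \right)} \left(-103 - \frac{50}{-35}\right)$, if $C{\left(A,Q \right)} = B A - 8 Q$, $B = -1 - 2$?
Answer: $- \frac{39105}{7} \approx -5586.4$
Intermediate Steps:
$B = -3$
$C{\left(A,Q \right)} = - 8 Q - 3 A$ ($C{\left(A,Q \right)} = - 3 A - 8 Q = - 8 Q - 3 A$)
$C{\left(11,-11 \right)} \left(-103 - \frac{50}{-35}\right) = \left(\left(-8\right) \left(-11\right) - 33\right) \left(-103 - \frac{50}{-35}\right) = \left(88 - 33\right) \left(-103 - - \frac{10}{7}\right) = 55 \left(-103 + \frac{10}{7}\right) = 55 \left(- \frac{711}{7}\right) = - \frac{39105}{7}$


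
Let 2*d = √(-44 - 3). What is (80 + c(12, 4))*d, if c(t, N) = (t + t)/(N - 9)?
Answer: 188*I*√47/5 ≈ 257.77*I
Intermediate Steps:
d = I*√47/2 (d = √(-44 - 3)/2 = √(-47)/2 = (I*√47)/2 = I*√47/2 ≈ 3.4278*I)
c(t, N) = 2*t/(-9 + N) (c(t, N) = (2*t)/(-9 + N) = 2*t/(-9 + N))
(80 + c(12, 4))*d = (80 + 2*12/(-9 + 4))*(I*√47/2) = (80 + 2*12/(-5))*(I*√47/2) = (80 + 2*12*(-⅕))*(I*√47/2) = (80 - 24/5)*(I*√47/2) = 376*(I*√47/2)/5 = 188*I*√47/5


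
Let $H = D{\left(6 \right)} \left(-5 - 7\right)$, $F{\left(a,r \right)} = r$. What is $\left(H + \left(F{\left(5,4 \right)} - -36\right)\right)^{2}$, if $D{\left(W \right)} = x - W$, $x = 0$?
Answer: $12544$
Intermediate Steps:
$D{\left(W \right)} = - W$ ($D{\left(W \right)} = 0 - W = - W$)
$H = 72$ ($H = \left(-1\right) 6 \left(-5 - 7\right) = \left(-6\right) \left(-12\right) = 72$)
$\left(H + \left(F{\left(5,4 \right)} - -36\right)\right)^{2} = \left(72 + \left(4 - -36\right)\right)^{2} = \left(72 + \left(4 + 36\right)\right)^{2} = \left(72 + 40\right)^{2} = 112^{2} = 12544$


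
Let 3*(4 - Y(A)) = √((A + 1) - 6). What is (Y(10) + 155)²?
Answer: (477 - √5)²/9 ≈ 25045.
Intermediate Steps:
Y(A) = 4 - √(-5 + A)/3 (Y(A) = 4 - √((A + 1) - 6)/3 = 4 - √((1 + A) - 6)/3 = 4 - √(-5 + A)/3)
(Y(10) + 155)² = ((4 - √(-5 + 10)/3) + 155)² = ((4 - √5/3) + 155)² = (159 - √5/3)²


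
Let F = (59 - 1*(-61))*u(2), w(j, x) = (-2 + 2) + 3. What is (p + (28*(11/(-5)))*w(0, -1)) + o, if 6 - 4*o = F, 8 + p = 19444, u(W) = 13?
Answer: 188627/10 ≈ 18863.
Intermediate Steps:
w(j, x) = 3 (w(j, x) = 0 + 3 = 3)
p = 19436 (p = -8 + 19444 = 19436)
F = 1560 (F = (59 - 1*(-61))*13 = (59 + 61)*13 = 120*13 = 1560)
o = -777/2 (o = 3/2 - ¼*1560 = 3/2 - 390 = -777/2 ≈ -388.50)
(p + (28*(11/(-5)))*w(0, -1)) + o = (19436 + (28*(11/(-5)))*3) - 777/2 = (19436 + (28*(11*(-⅕)))*3) - 777/2 = (19436 + (28*(-11/5))*3) - 777/2 = (19436 - 308/5*3) - 777/2 = (19436 - 924/5) - 777/2 = 96256/5 - 777/2 = 188627/10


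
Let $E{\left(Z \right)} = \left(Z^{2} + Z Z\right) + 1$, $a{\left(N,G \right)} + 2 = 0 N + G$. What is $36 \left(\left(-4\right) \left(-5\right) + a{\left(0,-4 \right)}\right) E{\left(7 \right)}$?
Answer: $49896$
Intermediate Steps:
$a{\left(N,G \right)} = -2 + G$ ($a{\left(N,G \right)} = -2 + \left(0 N + G\right) = -2 + \left(0 + G\right) = -2 + G$)
$E{\left(Z \right)} = 1 + 2 Z^{2}$ ($E{\left(Z \right)} = \left(Z^{2} + Z^{2}\right) + 1 = 2 Z^{2} + 1 = 1 + 2 Z^{2}$)
$36 \left(\left(-4\right) \left(-5\right) + a{\left(0,-4 \right)}\right) E{\left(7 \right)} = 36 \left(\left(-4\right) \left(-5\right) - 6\right) \left(1 + 2 \cdot 7^{2}\right) = 36 \left(20 - 6\right) \left(1 + 2 \cdot 49\right) = 36 \cdot 14 \left(1 + 98\right) = 504 \cdot 99 = 49896$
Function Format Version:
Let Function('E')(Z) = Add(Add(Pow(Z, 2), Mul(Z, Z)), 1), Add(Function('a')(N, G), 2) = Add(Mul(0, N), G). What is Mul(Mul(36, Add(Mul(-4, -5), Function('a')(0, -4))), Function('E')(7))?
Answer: 49896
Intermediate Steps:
Function('a')(N, G) = Add(-2, G) (Function('a')(N, G) = Add(-2, Add(Mul(0, N), G)) = Add(-2, Add(0, G)) = Add(-2, G))
Function('E')(Z) = Add(1, Mul(2, Pow(Z, 2))) (Function('E')(Z) = Add(Add(Pow(Z, 2), Pow(Z, 2)), 1) = Add(Mul(2, Pow(Z, 2)), 1) = Add(1, Mul(2, Pow(Z, 2))))
Mul(Mul(36, Add(Mul(-4, -5), Function('a')(0, -4))), Function('E')(7)) = Mul(Mul(36, Add(Mul(-4, -5), Add(-2, -4))), Add(1, Mul(2, Pow(7, 2)))) = Mul(Mul(36, Add(20, -6)), Add(1, Mul(2, 49))) = Mul(Mul(36, 14), Add(1, 98)) = Mul(504, 99) = 49896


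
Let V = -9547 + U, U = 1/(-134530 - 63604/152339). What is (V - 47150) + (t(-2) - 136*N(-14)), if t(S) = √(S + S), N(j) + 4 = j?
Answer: -1111791444037565/20494229274 + 2*I ≈ -54249.0 + 2.0*I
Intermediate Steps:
N(j) = -4 + j
t(S) = √2*√S (t(S) = √(2*S) = √2*√S)
U = -152339/20494229274 (U = 1/(-134530 - 63604*1/152339) = 1/(-134530 - 63604/152339) = 1/(-20494229274/152339) = -152339/20494229274 ≈ -7.4333e-6)
V = -195658407031217/20494229274 (V = -9547 - 152339/20494229274 = -195658407031217/20494229274 ≈ -9547.0)
(V - 47150) + (t(-2) - 136*N(-14)) = (-195658407031217/20494229274 - 47150) + (√2*√(-2) - 136*(-4 - 14)) = -1161961317300317/20494229274 + (√2*(I*√2) - 136*(-18)) = -1161961317300317/20494229274 + (2*I + 2448) = -1161961317300317/20494229274 + (2448 + 2*I) = -1111791444037565/20494229274 + 2*I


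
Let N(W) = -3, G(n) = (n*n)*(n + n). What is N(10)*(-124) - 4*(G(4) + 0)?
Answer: -140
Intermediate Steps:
G(n) = 2*n**3 (G(n) = n**2*(2*n) = 2*n**3)
N(10)*(-124) - 4*(G(4) + 0) = -3*(-124) - 4*(2*4**3 + 0) = 372 - 4*(2*64 + 0) = 372 - 4*(128 + 0) = 372 - 4*128 = 372 - 512 = -140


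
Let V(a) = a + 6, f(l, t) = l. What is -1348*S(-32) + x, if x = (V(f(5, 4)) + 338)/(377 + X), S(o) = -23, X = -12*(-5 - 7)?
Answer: 16153433/521 ≈ 31005.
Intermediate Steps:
X = 144 (X = -12*(-12) = 144)
V(a) = 6 + a
x = 349/521 (x = ((6 + 5) + 338)/(377 + 144) = (11 + 338)/521 = 349*(1/521) = 349/521 ≈ 0.66987)
-1348*S(-32) + x = -1348*(-23) + 349/521 = 31004 + 349/521 = 16153433/521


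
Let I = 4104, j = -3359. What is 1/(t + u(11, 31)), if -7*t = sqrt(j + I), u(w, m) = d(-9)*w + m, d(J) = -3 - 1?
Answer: -637/7536 + 7*sqrt(745)/7536 ≈ -0.059174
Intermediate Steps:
d(J) = -4
u(w, m) = m - 4*w (u(w, m) = -4*w + m = m - 4*w)
t = -sqrt(745)/7 (t = -sqrt(-3359 + 4104)/7 = -sqrt(745)/7 ≈ -3.8992)
1/(t + u(11, 31)) = 1/(-sqrt(745)/7 + (31 - 4*11)) = 1/(-sqrt(745)/7 + (31 - 44)) = 1/(-sqrt(745)/7 - 13) = 1/(-13 - sqrt(745)/7)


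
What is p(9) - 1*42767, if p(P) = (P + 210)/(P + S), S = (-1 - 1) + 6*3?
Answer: -1068956/25 ≈ -42758.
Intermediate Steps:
S = 16 (S = -2 + 18 = 16)
p(P) = (210 + P)/(16 + P) (p(P) = (P + 210)/(P + 16) = (210 + P)/(16 + P))
p(9) - 1*42767 = (210 + 9)/(16 + 9) - 1*42767 = 219/25 - 42767 = -1068956/25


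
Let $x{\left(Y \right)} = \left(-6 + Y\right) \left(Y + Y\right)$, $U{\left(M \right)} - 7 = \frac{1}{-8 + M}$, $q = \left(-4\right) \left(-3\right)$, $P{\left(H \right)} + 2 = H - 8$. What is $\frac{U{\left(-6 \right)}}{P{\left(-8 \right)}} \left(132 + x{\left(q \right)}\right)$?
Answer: $- \frac{2231}{21} \approx -106.24$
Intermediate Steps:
$P{\left(H \right)} = -10 + H$ ($P{\left(H \right)} = -2 + \left(H - 8\right) = -2 + \left(-8 + H\right) = -10 + H$)
$q = 12$
$U{\left(M \right)} = 7 + \frac{1}{-8 + M}$
$x{\left(Y \right)} = 2 Y \left(-6 + Y\right)$ ($x{\left(Y \right)} = \left(-6 + Y\right) 2 Y = 2 Y \left(-6 + Y\right)$)
$\frac{U{\left(-6 \right)}}{P{\left(-8 \right)}} \left(132 + x{\left(q \right)}\right) = \frac{\frac{1}{-8 - 6} \left(-55 + 7 \left(-6\right)\right)}{-10 - 8} \left(132 + 2 \cdot 12 \left(-6 + 12\right)\right) = \frac{\frac{1}{-14} \left(-55 - 42\right)}{-18} \left(132 + 2 \cdot 12 \cdot 6\right) = \left(- \frac{1}{14}\right) \left(-97\right) \left(- \frac{1}{18}\right) \left(132 + 144\right) = \frac{97}{14} \left(- \frac{1}{18}\right) 276 = \left(- \frac{97}{252}\right) 276 = - \frac{2231}{21}$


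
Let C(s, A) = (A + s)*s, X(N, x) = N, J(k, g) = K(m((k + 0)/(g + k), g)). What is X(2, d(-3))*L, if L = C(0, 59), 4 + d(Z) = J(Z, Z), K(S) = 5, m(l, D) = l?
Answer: 0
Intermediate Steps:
J(k, g) = 5
d(Z) = 1 (d(Z) = -4 + 5 = 1)
C(s, A) = s*(A + s)
L = 0 (L = 0*(59 + 0) = 0*59 = 0)
X(2, d(-3))*L = 2*0 = 0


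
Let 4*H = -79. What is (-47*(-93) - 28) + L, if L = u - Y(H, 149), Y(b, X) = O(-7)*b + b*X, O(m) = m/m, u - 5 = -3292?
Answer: 8037/2 ≈ 4018.5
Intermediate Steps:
u = -3287 (u = 5 - 3292 = -3287)
H = -79/4 (H = (¼)*(-79) = -79/4 ≈ -19.750)
O(m) = 1
Y(b, X) = b + X*b (Y(b, X) = 1*b + b*X = b + X*b)
L = -649/2 (L = -3287 - (-79)*(1 + 149)/4 = -3287 - (-79)*150/4 = -3287 - 1*(-5925/2) = -3287 + 5925/2 = -649/2 ≈ -324.50)
(-47*(-93) - 28) + L = (-47*(-93) - 28) - 649/2 = (4371 - 28) - 649/2 = 4343 - 649/2 = 8037/2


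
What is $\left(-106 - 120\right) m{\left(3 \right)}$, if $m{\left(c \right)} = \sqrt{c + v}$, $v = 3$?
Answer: $- 226 \sqrt{6} \approx -553.58$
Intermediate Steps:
$m{\left(c \right)} = \sqrt{3 + c}$ ($m{\left(c \right)} = \sqrt{c + 3} = \sqrt{3 + c}$)
$\left(-106 - 120\right) m{\left(3 \right)} = \left(-106 - 120\right) \sqrt{3 + 3} = - 226 \sqrt{6}$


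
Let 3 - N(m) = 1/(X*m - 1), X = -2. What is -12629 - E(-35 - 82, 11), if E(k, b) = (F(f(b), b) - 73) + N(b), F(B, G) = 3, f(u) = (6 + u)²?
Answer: -288927/23 ≈ -12562.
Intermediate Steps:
N(m) = 3 - 1/(-1 - 2*m) (N(m) = 3 - 1/(-2*m - 1) = 3 - 1/(-1 - 2*m))
E(k, b) = -70 + 2*(2 + 3*b)/(1 + 2*b) (E(k, b) = (3 - 73) + 2*(2 + 3*b)/(1 + 2*b) = -70 + 2*(2 + 3*b)/(1 + 2*b))
-12629 - E(-35 - 82, 11) = -12629 - 2*(-33 - 67*11)/(1 + 2*11) = -12629 - 2*(-33 - 737)/(1 + 22) = -12629 - 2*(-770)/23 = -12629 - 1*(-1540/23) = -12629 + 1540/23 = -288927/23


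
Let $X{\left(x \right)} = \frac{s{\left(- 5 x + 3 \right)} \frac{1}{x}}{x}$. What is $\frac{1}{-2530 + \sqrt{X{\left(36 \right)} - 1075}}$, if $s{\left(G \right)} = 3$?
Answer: $- \frac{1092960}{2765653199} - \frac{12 i \sqrt{1393197}}{2765653199} \approx -0.00039519 - 5.1214 \cdot 10^{-6} i$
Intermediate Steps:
$X{\left(x \right)} = \frac{3}{x^{2}}$ ($X{\left(x \right)} = \frac{3 \frac{1}{x}}{x} = \frac{3}{x^{2}}$)
$\frac{1}{-2530 + \sqrt{X{\left(36 \right)} - 1075}} = \frac{1}{-2530 + \sqrt{\frac{3}{1296} - 1075}} = \frac{1}{-2530 + \sqrt{3 \cdot \frac{1}{1296} - 1075}} = \frac{1}{-2530 + \sqrt{\frac{1}{432} - 1075}} = \frac{1}{-2530 + \sqrt{- \frac{464399}{432}}} = \frac{1}{-2530 + \frac{i \sqrt{1393197}}{36}}$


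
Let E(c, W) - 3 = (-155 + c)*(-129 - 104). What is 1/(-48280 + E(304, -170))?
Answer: -1/82994 ≈ -1.2049e-5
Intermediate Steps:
E(c, W) = 36118 - 233*c (E(c, W) = 3 + (-155 + c)*(-129 - 104) = 3 + (-155 + c)*(-233) = 3 + (36115 - 233*c) = 36118 - 233*c)
1/(-48280 + E(304, -170)) = 1/(-48280 + (36118 - 233*304)) = 1/(-48280 + (36118 - 70832)) = 1/(-48280 - 34714) = 1/(-82994) = -1/82994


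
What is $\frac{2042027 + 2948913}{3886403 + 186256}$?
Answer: $\frac{4990940}{4072659} \approx 1.2255$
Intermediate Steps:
$\frac{2042027 + 2948913}{3886403 + 186256} = \frac{4990940}{4072659}$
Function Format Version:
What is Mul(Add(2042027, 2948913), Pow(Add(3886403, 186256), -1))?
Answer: Rational(4990940, 4072659) ≈ 1.2255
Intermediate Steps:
Mul(Add(2042027, 2948913), Pow(Add(3886403, 186256), -1)) = Mul(4990940, Pow(4072659, -1)) = Mul(4990940, Rational(1, 4072659)) = Rational(4990940, 4072659)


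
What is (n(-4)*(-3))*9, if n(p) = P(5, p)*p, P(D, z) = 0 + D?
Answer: 540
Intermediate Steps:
P(D, z) = D
n(p) = 5*p
(n(-4)*(-3))*9 = ((5*(-4))*(-3))*9 = -20*(-3)*9 = 60*9 = 540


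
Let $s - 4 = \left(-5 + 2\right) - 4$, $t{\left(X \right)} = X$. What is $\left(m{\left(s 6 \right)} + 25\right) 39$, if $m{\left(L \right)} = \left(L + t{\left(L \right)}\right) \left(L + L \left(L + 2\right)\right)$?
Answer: $-378105$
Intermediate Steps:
$s = -3$ ($s = 4 + \left(\left(-5 + 2\right) - 4\right) = 4 - 7 = -3$)
$m{\left(L \right)} = 2 L \left(L + L \left(2 + L\right)\right)$ ($m{\left(L \right)} = \left(L + L\right) \left(L + L \left(L + 2\right)\right) = 2 L \left(L + L \left(2 + L\right)\right)$)
$\left(m{\left(s 6 \right)} + 25\right) 39 = \left(2 \left(\left(-3\right) 6\right)^{2} \left(3 - 18\right) + 25\right) 39 = \left(2 \left(-18\right)^{2} \left(3 - 18\right) + 25\right) 39 = \left(2 \cdot 324 \left(-15\right) + 25\right) 39 = \left(-9720 + 25\right) 39 = \left(-9695\right) 39 = -378105$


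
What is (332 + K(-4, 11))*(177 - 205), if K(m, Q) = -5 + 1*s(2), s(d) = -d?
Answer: -9100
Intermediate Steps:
K(m, Q) = -7 (K(m, Q) = -5 + 1*(-1*2) = -5 + 1*(-2) = -5 - 2 = -7)
(332 + K(-4, 11))*(177 - 205) = (332 - 7)*(177 - 205) = 325*(-28) = -9100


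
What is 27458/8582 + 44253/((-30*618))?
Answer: 7182893/8839460 ≈ 0.81259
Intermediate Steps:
27458/8582 + 44253/((-30*618)) = 27458*(1/8582) + 44253/(-18540) = 13729/4291 + 44253*(-1/18540) = 13729/4291 - 4917/2060 = 7182893/8839460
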